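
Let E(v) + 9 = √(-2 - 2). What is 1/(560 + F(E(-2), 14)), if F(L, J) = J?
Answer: 1/574 ≈ 0.0017422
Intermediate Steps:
E(v) = -9 + 2*I (E(v) = -9 + √(-2 - 2) = -9 + √(-4) = -9 + 2*I)
1/(560 + F(E(-2), 14)) = 1/(560 + 14) = 1/574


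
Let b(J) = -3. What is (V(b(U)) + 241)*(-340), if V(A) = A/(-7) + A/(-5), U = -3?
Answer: -576028/7 ≈ -82290.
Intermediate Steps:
V(A) = -12*A/35 (V(A) = A*(-1/7) + A*(-1/5) = -A/7 - A/5 = -12*A/35)
(V(b(U)) + 241)*(-340) = (-12/35*(-3) + 241)*(-340) = (36/35 + 241)*(-340) = (8471/35)*(-340) = -576028/7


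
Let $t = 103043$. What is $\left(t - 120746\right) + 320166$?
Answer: $302463$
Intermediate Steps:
$\left(t - 120746\right) + 320166 = \left(103043 - 120746\right) + 320166 = -17703 + 320166 = 302463$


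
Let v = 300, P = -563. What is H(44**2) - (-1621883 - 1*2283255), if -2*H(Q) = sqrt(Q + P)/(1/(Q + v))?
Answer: 3905138 - 1118*sqrt(1373) ≈ 3.8637e+6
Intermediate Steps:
H(Q) = -sqrt(-563 + Q)*(300 + Q)/2 (H(Q) = -sqrt(Q - 563)/(2*(1/(Q + 300))) = -sqrt(-563 + Q)/(2*(1/(300 + Q))) = -sqrt(-563 + Q)*(300 + Q)/2)
H(44**2) - (-1621883 - 1*2283255) = sqrt(-563 + 44**2)*(-300 - 1*44**2)/2 - (-1621883 - 1*2283255) = sqrt(-563 + 1936)*(-300 - 1*1936)/2 - (-1621883 - 2283255) = sqrt(1373)*(-300 - 1936)/2 - 1*(-3905138) = (1/2)*sqrt(1373)*(-2236) + 3905138 = -1118*sqrt(1373) + 3905138 = 3905138 - 1118*sqrt(1373)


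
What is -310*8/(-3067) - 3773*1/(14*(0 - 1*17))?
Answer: 1737433/104278 ≈ 16.662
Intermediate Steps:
-310*8/(-3067) - 3773*1/(14*(0 - 1*17)) = -2480*(-1/3067) - 3773*1/(14*(0 - 17)) = 2480/3067 - 3773/((-17*14)) = 2480/3067 - 3773/(-238) = 2480/3067 - 3773*(-1/238) = 2480/3067 + 539/34 = 1737433/104278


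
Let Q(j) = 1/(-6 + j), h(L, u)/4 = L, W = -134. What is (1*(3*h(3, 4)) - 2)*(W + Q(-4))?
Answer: -22797/5 ≈ -4559.4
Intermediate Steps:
h(L, u) = 4*L
(1*(3*h(3, 4)) - 2)*(W + Q(-4)) = (1*(3*(4*3)) - 2)*(-134 + 1/(-6 - 4)) = (1*(3*12) - 2)*(-134 + 1/(-10)) = (1*36 - 2)*(-134 - 1/10) = (36 - 2)*(-1341/10) = 34*(-1341/10) = -22797/5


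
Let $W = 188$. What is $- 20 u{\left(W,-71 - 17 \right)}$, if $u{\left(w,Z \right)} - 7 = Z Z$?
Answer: $-155020$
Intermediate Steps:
$u{\left(w,Z \right)} = 7 + Z^{2}$ ($u{\left(w,Z \right)} = 7 + Z Z = 7 + Z^{2}$)
$- 20 u{\left(W,-71 - 17 \right)} = - 20 \left(7 + \left(-71 - 17\right)^{2}\right) = - 20 \left(7 + \left(-88\right)^{2}\right) = - 20 \left(7 + 7744\right) = \left(-20\right) 7751 = -155020$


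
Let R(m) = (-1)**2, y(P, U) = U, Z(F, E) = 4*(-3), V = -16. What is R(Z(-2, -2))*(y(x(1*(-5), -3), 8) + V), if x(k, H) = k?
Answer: -8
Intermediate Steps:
Z(F, E) = -12
R(m) = 1
R(Z(-2, -2))*(y(x(1*(-5), -3), 8) + V) = 1*(8 - 16) = 1*(-8) = -8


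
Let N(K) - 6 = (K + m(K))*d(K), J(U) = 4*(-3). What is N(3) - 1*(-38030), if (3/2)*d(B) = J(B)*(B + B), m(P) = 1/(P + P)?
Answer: 37884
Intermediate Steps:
m(P) = 1/(2*P)
J(U) = -12
d(B) = -16*B (d(B) = 2*(-12*(B + B))/3 = 2*(-24*B)/3 = -16*B)
N(K) = 6 - 16*K*(K + 1/(2*K)) (N(K) = 6 + (K + 1/(2*K))*(-16*K) = 6 - 16*K*(K + 1/(2*K)))
N(3) - 1*(-38030) = (-2 - 16*3²) - 1*(-38030) = (-2 - 16*9) + 38030 = (-2 - 144) + 38030 = -146 + 38030 = 37884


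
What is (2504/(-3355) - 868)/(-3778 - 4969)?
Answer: 2914644/29346185 ≈ 0.099319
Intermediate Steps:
(2504/(-3355) - 868)/(-3778 - 4969) = (2504*(-1/3355) - 868)/(-8747) = (-2504/3355 - 868)*(-1/8747) = -2914644/3355*(-1/8747) = 2914644/29346185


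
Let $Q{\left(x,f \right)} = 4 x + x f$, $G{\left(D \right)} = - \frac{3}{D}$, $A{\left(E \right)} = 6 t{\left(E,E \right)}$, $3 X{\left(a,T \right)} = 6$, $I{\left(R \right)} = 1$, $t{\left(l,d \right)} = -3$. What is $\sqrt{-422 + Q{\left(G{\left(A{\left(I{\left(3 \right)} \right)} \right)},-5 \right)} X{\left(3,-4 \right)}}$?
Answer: $\frac{i \sqrt{3801}}{3} \approx 20.551 i$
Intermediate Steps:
$X{\left(a,T \right)} = 2$ ($X{\left(a,T \right)} = \frac{1}{3} \cdot 6 = 2$)
$A{\left(E \right)} = -18$ ($A{\left(E \right)} = 6 \left(-3\right) = -18$)
$Q{\left(x,f \right)} = 4 x + f x$
$\sqrt{-422 + Q{\left(G{\left(A{\left(I{\left(3 \right)} \right)} \right)},-5 \right)} X{\left(3,-4 \right)}} = \sqrt{-422 + - \frac{3}{-18} \left(4 - 5\right) 2} = \sqrt{-422 + \left(-3\right) \left(- \frac{1}{18}\right) \left(-1\right) 2} = \sqrt{-422 + \frac{1}{6} \left(-1\right) 2} = \sqrt{-422 - \frac{1}{3}} = \sqrt{- \frac{1267}{3}} = \frac{i \sqrt{3801}}{3}$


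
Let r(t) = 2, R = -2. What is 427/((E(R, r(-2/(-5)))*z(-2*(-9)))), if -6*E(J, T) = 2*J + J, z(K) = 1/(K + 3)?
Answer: 8967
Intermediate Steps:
z(K) = 1/(3 + K)
E(J, T) = -J/2 (E(J, T) = -(2*J + J)/6 = -J/2)
427/((E(R, r(-2/(-5)))*z(-2*(-9)))) = 427/(((-½*(-2))/(3 - 2*(-9)))) = 427/((1/(3 + 18))) = 427/((1/21)) = 427/((1*(1/21))) = 427/(1/21) = 427*21 = 8967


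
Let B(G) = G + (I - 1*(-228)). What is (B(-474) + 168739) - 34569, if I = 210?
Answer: 134134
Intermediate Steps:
B(G) = 438 + G (B(G) = G + (210 - 1*(-228)) = G + (210 + 228) = G + 438 = 438 + G)
(B(-474) + 168739) - 34569 = ((438 - 474) + 168739) - 34569 = (-36 + 168739) - 34569 = 168703 - 34569 = 134134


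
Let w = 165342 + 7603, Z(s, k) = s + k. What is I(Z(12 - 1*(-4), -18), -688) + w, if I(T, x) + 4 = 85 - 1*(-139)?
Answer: 173165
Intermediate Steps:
Z(s, k) = k + s
I(T, x) = 220 (I(T, x) = -4 + (85 - 1*(-139)) = -4 + (85 + 139) = -4 + 224 = 220)
w = 172945
I(Z(12 - 1*(-4), -18), -688) + w = 220 + 172945 = 173165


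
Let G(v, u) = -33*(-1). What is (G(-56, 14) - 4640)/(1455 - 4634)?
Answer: 271/187 ≈ 1.4492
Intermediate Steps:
G(v, u) = 33
(G(-56, 14) - 4640)/(1455 - 4634) = (33 - 4640)/(1455 - 4634) = -4607/(-3179) = -4607*(-1/3179) = 271/187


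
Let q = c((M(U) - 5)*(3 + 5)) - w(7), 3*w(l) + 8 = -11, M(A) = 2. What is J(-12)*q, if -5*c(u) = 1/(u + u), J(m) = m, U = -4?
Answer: -1521/20 ≈ -76.050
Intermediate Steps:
w(l) = -19/3 (w(l) = -8/3 + (1/3)*(-11) = -8/3 - 11/3 = -19/3)
c(u) = -1/(10*u) (c(u) = -1/(5*(u + u)) = -1/(2*u)/5 = -1/(10*u))
q = 507/80 (q = -1/((2 - 5)*(3 + 5))/10 - 1*(-19/3) = -1/(10*((-3*8))) + 19/3 = -1/10/(-24) + 19/3 = -1/10*(-1/24) + 19/3 = 1/240 + 19/3 = 507/80 ≈ 6.3375)
J(-12)*q = -12*507/80 = -1521/20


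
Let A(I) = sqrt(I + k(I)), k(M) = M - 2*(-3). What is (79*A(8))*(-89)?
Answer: -7031*sqrt(22) ≈ -32978.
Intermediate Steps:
k(M) = 6 + M (k(M) = M + 6 = 6 + M)
A(I) = sqrt(6 + 2*I) (A(I) = sqrt(I + (6 + I)) = sqrt(6 + 2*I))
(79*A(8))*(-89) = (79*sqrt(6 + 2*8))*(-89) = (79*sqrt(6 + 16))*(-89) = (79*sqrt(22))*(-89) = -7031*sqrt(22)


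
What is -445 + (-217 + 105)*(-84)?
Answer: 8963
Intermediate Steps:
-445 + (-217 + 105)*(-84) = -445 - 112*(-84) = -445 + 9408 = 8963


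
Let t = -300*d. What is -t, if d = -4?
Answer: -1200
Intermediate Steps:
t = 1200 (t = -300*(-4) = 1200)
-t = -1*1200 = -1200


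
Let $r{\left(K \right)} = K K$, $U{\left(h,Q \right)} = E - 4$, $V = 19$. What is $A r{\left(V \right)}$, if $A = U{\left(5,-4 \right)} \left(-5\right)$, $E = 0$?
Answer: $7220$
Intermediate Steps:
$U{\left(h,Q \right)} = -4$ ($U{\left(h,Q \right)} = 0 - 4 = -4$)
$r{\left(K \right)} = K^{2}$
$A = 20$ ($A = \left(-4\right) \left(-5\right) = 20$)
$A r{\left(V \right)} = 20 \cdot 19^{2} = 20 \cdot 361 = 7220$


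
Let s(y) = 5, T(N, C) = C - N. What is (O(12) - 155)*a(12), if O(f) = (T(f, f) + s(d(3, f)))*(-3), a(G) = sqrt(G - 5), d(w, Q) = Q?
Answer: -170*sqrt(7) ≈ -449.78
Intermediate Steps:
a(G) = sqrt(-5 + G)
O(f) = -15 (O(f) = ((f - f) + 5)*(-3) = (0 + 5)*(-3) = 5*(-3) = -15)
(O(12) - 155)*a(12) = (-15 - 155)*sqrt(-5 + 12) = -170*sqrt(7)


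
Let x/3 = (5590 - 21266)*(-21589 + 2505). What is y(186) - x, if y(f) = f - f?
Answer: -897482352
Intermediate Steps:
y(f) = 0
x = 897482352 (x = 3*((5590 - 21266)*(-21589 + 2505)) = 3*(-15676*(-19084)) = 3*299160784 = 897482352)
y(186) - x = 0 - 1*897482352 = 0 - 897482352 = -897482352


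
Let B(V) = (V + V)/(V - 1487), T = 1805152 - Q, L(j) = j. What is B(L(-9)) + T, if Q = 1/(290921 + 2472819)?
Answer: 233234385915997/129204845 ≈ 1.8052e+6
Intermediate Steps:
Q = 1/2763740 ≈ 3.6183e-7
T = 4988970788479/2763740 (T = 1805152 - 1*1/2763740 = 1805152 - 1/2763740 = 4988970788479/2763740 ≈ 1.8052e+6)
B(V) = 2*V/(-1487 + V) (B(V) = (2*V)/(-1487 + V) = 2*V/(-1487 + V))
B(L(-9)) + T = 2*(-9)/(-1487 - 9) + 4988970788479/2763740 = 2*(-9)/(-1496) + 4988970788479/2763740 = 2*(-9)*(-1/1496) + 4988970788479/2763740 = 9/748 + 4988970788479/2763740 = 233234385915997/129204845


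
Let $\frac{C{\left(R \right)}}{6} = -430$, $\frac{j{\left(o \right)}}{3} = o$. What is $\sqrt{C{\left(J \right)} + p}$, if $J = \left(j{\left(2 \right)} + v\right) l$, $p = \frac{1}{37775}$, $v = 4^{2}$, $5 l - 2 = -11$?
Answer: $\frac{i \sqrt{147261302989}}{7555} \approx 50.794 i$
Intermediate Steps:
$l = - \frac{9}{5}$ ($l = \frac{2}{5} + \frac{1}{5} \left(-11\right) = \frac{2}{5} - \frac{11}{5} = - \frac{9}{5} \approx -1.8$)
$j{\left(o \right)} = 3 o$
$v = 16$
$p = \frac{1}{37775} \approx 2.6473 \cdot 10^{-5}$
$J = - \frac{198}{5}$ ($J = \left(3 \cdot 2 + 16\right) \left(- \frac{9}{5}\right) = \left(6 + 16\right) \left(- \frac{9}{5}\right) = 22 \left(- \frac{9}{5}\right) = - \frac{198}{5} \approx -39.6$)
$C{\left(R \right)} = -2580$ ($C{\left(R \right)} = 6 \left(-430\right) = -2580$)
$\sqrt{C{\left(J \right)} + p} = \sqrt{-2580 + \frac{1}{37775}} = \sqrt{- \frac{97459499}{37775}} = \frac{i \sqrt{147261302989}}{7555}$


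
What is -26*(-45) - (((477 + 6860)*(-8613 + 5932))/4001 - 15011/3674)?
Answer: 89528083569/14699674 ≈ 6090.5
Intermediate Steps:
-26*(-45) - (((477 + 6860)*(-8613 + 5932))/4001 - 15011/3674) = 1170 - ((7337*(-2681))*(1/4001) - 15011*1/3674) = 1170 - (-19670497*1/4001 - 15011/3674) = 1170 - (-19670497/4001 - 15011/3674) = 1170 - 1*(-72329464989/14699674) = 1170 + 72329464989/14699674 = 89528083569/14699674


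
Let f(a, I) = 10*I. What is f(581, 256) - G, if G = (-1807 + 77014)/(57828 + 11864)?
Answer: 178336313/69692 ≈ 2558.9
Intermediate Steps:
G = 75207/69692 ≈ 1.0791
f(581, 256) - G = 10*256 - 1*75207/69692 = 2560 - 75207/69692 = 178336313/69692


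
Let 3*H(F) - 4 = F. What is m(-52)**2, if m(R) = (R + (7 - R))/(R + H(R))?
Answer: 49/4624 ≈ 0.010597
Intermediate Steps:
H(F) = 4/3 + F/3
m(R) = 7/(4/3 + 4*R/3) (m(R) = (R + (7 - R))/(R + (4/3 + R/3)) = 7/(4/3 + 4*R/3))
m(-52)**2 = (21/(4*(1 - 52)))**2 = ((21/4)/(-51))**2 = ((21/4)*(-1/51))**2 = (-7/68)**2 = 49/4624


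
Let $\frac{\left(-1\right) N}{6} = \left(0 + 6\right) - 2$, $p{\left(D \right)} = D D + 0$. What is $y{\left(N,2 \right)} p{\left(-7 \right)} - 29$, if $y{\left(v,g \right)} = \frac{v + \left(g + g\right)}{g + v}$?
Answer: $\frac{171}{11} \approx 15.545$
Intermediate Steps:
$p{\left(D \right)} = D^{2}$ ($p{\left(D \right)} = D^{2} + 0 = D^{2}$)
$N = -24$ ($N = - 6 \left(\left(0 + 6\right) - 2\right) = - 6 \left(6 - 2\right) = \left(-6\right) 4 = -24$)
$y{\left(v,g \right)} = \frac{v + 2 g}{g + v}$
$y{\left(N,2 \right)} p{\left(-7 \right)} - 29 = \frac{-24 + 2 \cdot 2}{2 - 24} \left(-7\right)^{2} - 29 = \frac{-24 + 4}{-22} \cdot 49 - 29 = \left(- \frac{1}{22}\right) \left(-20\right) 49 - 29 = \frac{10}{11} \cdot 49 - 29 = \frac{490}{11} - 29 = \frac{171}{11}$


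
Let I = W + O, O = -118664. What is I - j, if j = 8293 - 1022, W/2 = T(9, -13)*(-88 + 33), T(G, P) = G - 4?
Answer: -126485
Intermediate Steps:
T(G, P) = -4 + G
W = -550 (W = 2*((-4 + 9)*(-88 + 33)) = 2*(5*(-55)) = 2*(-275) = -550)
I = -119214 (I = -550 - 118664 = -119214)
j = 7271
I - j = -119214 - 1*7271 = -119214 - 7271 = -126485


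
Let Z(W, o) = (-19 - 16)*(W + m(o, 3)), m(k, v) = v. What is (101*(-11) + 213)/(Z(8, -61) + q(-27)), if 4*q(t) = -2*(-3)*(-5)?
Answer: 1796/785 ≈ 2.2879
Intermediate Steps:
Z(W, o) = -105 - 35*W (Z(W, o) = (-19 - 16)*(W + 3) = -35*(3 + W) = -105 - 35*W)
q(t) = -15/2 (q(t) = (-2*(-3)*(-5))/4 = (6*(-5))/4 = (¼)*(-30) = -15/2)
(101*(-11) + 213)/(Z(8, -61) + q(-27)) = (101*(-11) + 213)/((-105 - 35*8) - 15/2) = (-1111 + 213)/((-105 - 280) - 15/2) = -898/(-385 - 15/2) = -898/(-785/2) = -898*(-2/785) = 1796/785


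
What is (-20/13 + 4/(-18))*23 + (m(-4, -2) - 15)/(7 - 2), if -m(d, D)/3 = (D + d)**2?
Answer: -38081/585 ≈ -65.096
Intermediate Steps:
m(d, D) = -3*(D + d)**2
(-20/13 + 4/(-18))*23 + (m(-4, -2) - 15)/(7 - 2) = (-20/13 + 4/(-18))*23 + (-3*(-2 - 4)**2 - 15)/(7 - 2) = (-20*1/13 + 4*(-1/18))*23 + (-3*(-6)**2 - 15)/5 = (-20/13 - 2/9)*23 + (-3*36 - 15)*(1/5) = -206/117*23 + (-108 - 15)*(1/5) = -4738/117 - 123*1/5 = -4738/117 - 123/5 = -38081/585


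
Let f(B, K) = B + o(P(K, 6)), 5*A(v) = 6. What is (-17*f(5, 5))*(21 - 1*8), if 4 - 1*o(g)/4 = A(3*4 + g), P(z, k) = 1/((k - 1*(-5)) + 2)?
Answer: -17901/5 ≈ -3580.2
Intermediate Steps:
A(v) = 6/5 (A(v) = (⅕)*6 = 6/5)
P(z, k) = 1/(7 + k) (P(z, k) = 1/((k + 5) + 2) = 1/((5 + k) + 2) = 1/(7 + k))
o(g) = 56/5 (o(g) = 16 - 4*6/5 = 16 - 24/5 = 56/5)
f(B, K) = 56/5 + B (f(B, K) = B + 56/5 = 56/5 + B)
(-17*f(5, 5))*(21 - 1*8) = (-17*(56/5 + 5))*(21 - 1*8) = (-17*81/5)*(21 - 8) = -1377/5*13 = -17901/5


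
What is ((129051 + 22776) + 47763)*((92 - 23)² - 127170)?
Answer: -24431612310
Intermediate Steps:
((129051 + 22776) + 47763)*((92 - 23)² - 127170) = (151827 + 47763)*(69² - 127170) = 199590*(4761 - 127170) = 199590*(-122409) = -24431612310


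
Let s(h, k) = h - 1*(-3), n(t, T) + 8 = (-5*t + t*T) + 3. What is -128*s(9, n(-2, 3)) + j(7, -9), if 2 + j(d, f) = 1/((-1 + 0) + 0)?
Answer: -1539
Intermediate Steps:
n(t, T) = -5 - 5*t + T*t (n(t, T) = -8 + ((-5*t + t*T) + 3) = -8 + ((-5*t + T*t) + 3) = -8 + (3 - 5*t + T*t) = -5 - 5*t + T*t)
s(h, k) = 3 + h (s(h, k) = h + 3 = 3 + h)
j(d, f) = -3 (j(d, f) = -2 + 1/((-1 + 0) + 0) = -2 + 1/(-1 + 0) = -2 + 1/(-1) = -2 - 1 = -3)
-128*s(9, n(-2, 3)) + j(7, -9) = -128*(3 + 9) - 3 = -128*12 - 3 = -1536 - 3 = -1539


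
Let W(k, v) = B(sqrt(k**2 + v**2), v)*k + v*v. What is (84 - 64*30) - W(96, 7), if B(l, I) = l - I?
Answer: -1213 - 96*sqrt(9265) ≈ -10453.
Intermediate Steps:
W(k, v) = v**2 + k*(sqrt(k**2 + v**2) - v) (W(k, v) = (sqrt(k**2 + v**2) - v)*k + v*v = k*(sqrt(k**2 + v**2) - v) + v**2 = v**2 + k*(sqrt(k**2 + v**2) - v))
(84 - 64*30) - W(96, 7) = (84 - 64*30) - (7**2 - 1*96*(7 - sqrt(96**2 + 7**2))) = (84 - 1920) - (49 - 1*96*(7 - sqrt(9216 + 49))) = -1836 - (49 - 1*96*(7 - sqrt(9265))) = -1836 - (49 + (-672 + 96*sqrt(9265))) = -1836 - (-623 + 96*sqrt(9265)) = -1836 + (623 - 96*sqrt(9265)) = -1213 - 96*sqrt(9265)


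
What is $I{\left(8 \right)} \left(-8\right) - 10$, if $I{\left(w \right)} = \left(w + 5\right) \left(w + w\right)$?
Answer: $-1674$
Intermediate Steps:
$I{\left(w \right)} = 2 w \left(5 + w\right)$ ($I{\left(w \right)} = \left(5 + w\right) 2 w = 2 w \left(5 + w\right)$)
$I{\left(8 \right)} \left(-8\right) - 10 = 2 \cdot 8 \left(5 + 8\right) \left(-8\right) - 10 = 2 \cdot 8 \cdot 13 \left(-8\right) - 10 = 208 \left(-8\right) - 10 = -1664 - 10 = -1674$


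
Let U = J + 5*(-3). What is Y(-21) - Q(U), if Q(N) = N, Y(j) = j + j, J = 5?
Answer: -32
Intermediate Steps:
Y(j) = 2*j
U = -10 (U = 5 + 5*(-3) = 5 - 15 = -10)
Y(-21) - Q(U) = 2*(-21) - 1*(-10) = -42 + 10 = -32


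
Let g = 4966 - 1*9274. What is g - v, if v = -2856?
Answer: -1452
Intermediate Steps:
g = -4308 (g = 4966 - 9274 = -4308)
g - v = -4308 - 1*(-2856) = -4308 + 2856 = -1452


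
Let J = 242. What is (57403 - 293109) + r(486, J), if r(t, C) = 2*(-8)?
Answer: -235722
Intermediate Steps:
r(t, C) = -16
(57403 - 293109) + r(486, J) = (57403 - 293109) - 16 = -235706 - 16 = -235722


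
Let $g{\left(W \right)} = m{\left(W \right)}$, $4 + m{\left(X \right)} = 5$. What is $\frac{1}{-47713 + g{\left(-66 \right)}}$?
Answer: $- \frac{1}{47712} \approx -2.0959 \cdot 10^{-5}$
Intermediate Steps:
$m{\left(X \right)} = 1$ ($m{\left(X \right)} = -4 + 5 = 1$)
$g{\left(W \right)} = 1$
$\frac{1}{-47713 + g{\left(-66 \right)}} = \frac{1}{-47713 + 1} = \frac{1}{-47712} = - \frac{1}{47712}$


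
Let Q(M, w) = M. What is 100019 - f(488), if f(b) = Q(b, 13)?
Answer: 99531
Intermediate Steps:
f(b) = b
100019 - f(488) = 100019 - 1*488 = 100019 - 488 = 99531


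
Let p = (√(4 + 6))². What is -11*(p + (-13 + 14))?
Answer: -121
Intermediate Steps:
p = 10 (p = (√10)² = 10)
-11*(p + (-13 + 14)) = -11*(10 + (-13 + 14)) = -11*(10 + 1) = -11*11 = -121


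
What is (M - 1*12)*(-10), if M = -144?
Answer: 1560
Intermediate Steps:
(M - 1*12)*(-10) = (-144 - 1*12)*(-10) = (-144 - 12)*(-10) = -156*(-10) = 1560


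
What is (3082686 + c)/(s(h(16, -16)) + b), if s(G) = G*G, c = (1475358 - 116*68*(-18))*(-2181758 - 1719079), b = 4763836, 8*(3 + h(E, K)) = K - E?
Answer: -6308984432568/4763885 ≈ -1.3243e+6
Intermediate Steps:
h(E, K) = -3 - E/8 + K/8 (h(E, K) = -3 + (K - E)/8 = -3 + (-E/8 + K/8) = -3 - E/8 + K/8)
c = -6308987515254 (c = (1475358 - 7888*(-18))*(-3900837) = (1475358 + 141984)*(-3900837) = 1617342*(-3900837) = -6308987515254)
s(G) = G²
(3082686 + c)/(s(h(16, -16)) + b) = (3082686 - 6308987515254)/((-3 - ⅛*16 + (⅛)*(-16))² + 4763836) = -6308984432568/((-3 - 2 - 2)² + 4763836) = -6308984432568/((-7)² + 4763836) = -6308984432568/(49 + 4763836) = -6308984432568/4763885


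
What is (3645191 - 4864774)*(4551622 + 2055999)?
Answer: -8058542242043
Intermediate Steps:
(3645191 - 4864774)*(4551622 + 2055999) = -1219583*6607621 = -8058542242043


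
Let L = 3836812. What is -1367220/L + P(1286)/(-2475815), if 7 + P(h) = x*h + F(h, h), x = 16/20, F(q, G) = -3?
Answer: -4236115910457/11874045877225 ≈ -0.35675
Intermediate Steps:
x = 4/5 (x = 16*(1/20) = 4/5 ≈ 0.80000)
P(h) = -10 + 4*h/5 (P(h) = -7 + (4*h/5 - 3) = -7 + (-3 + 4*h/5) = -10 + 4*h/5)
-1367220/L + P(1286)/(-2475815) = -1367220/3836812 + (-10 + (4/5)*1286)/(-2475815) = -1367220*1/3836812 + (-10 + 5144/5)*(-1/2475815) = -341805/959203 + (5094/5)*(-1/2475815) = -341805/959203 - 5094/12379075 = -4236115910457/11874045877225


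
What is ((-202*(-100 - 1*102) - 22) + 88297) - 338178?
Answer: -209099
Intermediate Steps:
((-202*(-100 - 1*102) - 22) + 88297) - 338178 = ((-202*(-100 - 102) - 22) + 88297) - 338178 = ((-202*(-202) - 22) + 88297) - 338178 = ((40804 - 22) + 88297) - 338178 = (40782 + 88297) - 338178 = 129079 - 338178 = -209099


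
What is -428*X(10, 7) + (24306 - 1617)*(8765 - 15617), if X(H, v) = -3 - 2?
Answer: -155462888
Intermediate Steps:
X(H, v) = -5
-428*X(10, 7) + (24306 - 1617)*(8765 - 15617) = -428*(-5) + (24306 - 1617)*(8765 - 15617) = 2140 + 22689*(-6852) = 2140 - 155465028 = -155462888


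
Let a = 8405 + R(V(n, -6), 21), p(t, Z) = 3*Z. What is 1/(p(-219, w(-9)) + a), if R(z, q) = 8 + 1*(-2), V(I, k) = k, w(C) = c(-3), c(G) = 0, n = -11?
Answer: 1/8411 ≈ 0.00011889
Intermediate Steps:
w(C) = 0
R(z, q) = 6 (R(z, q) = 8 - 2 = 6)
a = 8411 (a = 8405 + 6 = 8411)
1/(p(-219, w(-9)) + a) = 1/(3*0 + 8411) = 1/(0 + 8411) = 1/8411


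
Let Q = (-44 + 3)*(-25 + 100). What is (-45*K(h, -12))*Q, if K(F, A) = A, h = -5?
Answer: -1660500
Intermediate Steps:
Q = -3075 (Q = -41*75 = -3075)
(-45*K(h, -12))*Q = -45*(-12)*(-3075) = 540*(-3075) = -1660500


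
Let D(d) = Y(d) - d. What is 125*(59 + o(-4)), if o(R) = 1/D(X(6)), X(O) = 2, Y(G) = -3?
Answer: 7350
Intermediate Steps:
D(d) = -3 - d
o(R) = -⅕ (o(R) = 1/(-3 - 1*2) = 1/(-3 - 2) = 1/(-5) = -⅕)
125*(59 + o(-4)) = 125*(59 - ⅕) = 125*(294/5) = 7350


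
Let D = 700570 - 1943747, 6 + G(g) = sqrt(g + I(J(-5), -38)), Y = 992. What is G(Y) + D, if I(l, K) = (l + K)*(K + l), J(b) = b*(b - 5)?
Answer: -1243183 + 4*sqrt(71) ≈ -1.2432e+6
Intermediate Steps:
J(b) = b*(-5 + b)
I(l, K) = (K + l)**2 (I(l, K) = (K + l)*(K + l) = (K + l)**2)
G(g) = -6 + sqrt(144 + g) (G(g) = -6 + sqrt(g + (-38 - 5*(-5 - 5))**2) = -6 + sqrt(g + (-38 - 5*(-10))**2) = -6 + sqrt(g + (-38 + 50)**2) = -6 + sqrt(g + 12**2) = -6 + sqrt(g + 144) = -6 + sqrt(144 + g))
D = -1243177
G(Y) + D = (-6 + sqrt(144 + 992)) - 1243177 = (-6 + sqrt(1136)) - 1243177 = (-6 + 4*sqrt(71)) - 1243177 = -1243183 + 4*sqrt(71)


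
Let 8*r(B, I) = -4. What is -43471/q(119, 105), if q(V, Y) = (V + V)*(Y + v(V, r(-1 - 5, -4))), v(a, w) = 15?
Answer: -43471/28560 ≈ -1.5221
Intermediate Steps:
r(B, I) = -1/2 (r(B, I) = (1/8)*(-4) = -1/2)
q(V, Y) = 2*V*(15 + Y) (q(V, Y) = (V + V)*(Y + 15) = (2*V)*(15 + Y) = 2*V*(15 + Y))
-43471/q(119, 105) = -43471*1/(238*(15 + 105)) = -43471/(2*119*120) = -43471/28560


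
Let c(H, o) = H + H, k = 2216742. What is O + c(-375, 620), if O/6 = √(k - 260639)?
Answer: -750 + 6*√1956103 ≈ 7641.6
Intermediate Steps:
c(H, o) = 2*H
O = 6*√1956103 (O = 6*√(2216742 - 260639) = 6*√1956103 ≈ 8391.6)
O + c(-375, 620) = 6*√1956103 + 2*(-375) = 6*√1956103 - 750 = -750 + 6*√1956103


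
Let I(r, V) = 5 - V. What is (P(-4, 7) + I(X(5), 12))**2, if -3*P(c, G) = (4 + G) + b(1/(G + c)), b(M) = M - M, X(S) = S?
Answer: 1024/9 ≈ 113.78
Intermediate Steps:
b(M) = 0
P(c, G) = -4/3 - G/3 (P(c, G) = -((4 + G) + 0)/3 = -(4 + G)/3 = -4/3 - G/3)
(P(-4, 7) + I(X(5), 12))**2 = ((-4/3 - 1/3*7) + (5 - 1*12))**2 = ((-4/3 - 7/3) + (5 - 12))**2 = (-11/3 - 7)**2 = (-32/3)**2 = 1024/9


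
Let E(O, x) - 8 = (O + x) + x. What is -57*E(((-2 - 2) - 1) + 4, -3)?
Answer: -57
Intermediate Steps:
E(O, x) = 8 + O + 2*x (E(O, x) = 8 + ((O + x) + x) = 8 + (O + 2*x) = 8 + O + 2*x)
-57*E(((-2 - 2) - 1) + 4, -3) = -57*(8 + (((-2 - 2) - 1) + 4) + 2*(-3)) = -57*(8 + ((-4 - 1) + 4) - 6) = -57*(8 + (-5 + 4) - 6) = -57*(8 - 1 - 6) = -57*1 = -57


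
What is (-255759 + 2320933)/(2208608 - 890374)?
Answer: 1032587/659117 ≈ 1.5666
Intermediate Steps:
(-255759 + 2320933)/(2208608 - 890374) = 2065174/1318234 = 2065174*(1/1318234) = 1032587/659117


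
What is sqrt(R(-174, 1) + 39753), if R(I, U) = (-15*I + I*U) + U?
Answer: sqrt(42190) ≈ 205.40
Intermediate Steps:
R(I, U) = U - 15*I + I*U
sqrt(R(-174, 1) + 39753) = sqrt((1 - 15*(-174) - 174*1) + 39753) = sqrt((1 + 2610 - 174) + 39753) = sqrt(2437 + 39753) = sqrt(42190)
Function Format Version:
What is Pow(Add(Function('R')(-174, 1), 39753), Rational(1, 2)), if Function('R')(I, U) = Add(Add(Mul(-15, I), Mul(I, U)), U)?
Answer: Pow(42190, Rational(1, 2)) ≈ 205.40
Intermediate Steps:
Function('R')(I, U) = Add(U, Mul(-15, I), Mul(I, U))
Pow(Add(Function('R')(-174, 1), 39753), Rational(1, 2)) = Pow(Add(Add(1, Mul(-15, -174), Mul(-174, 1)), 39753), Rational(1, 2)) = Pow(Add(Add(1, 2610, -174), 39753), Rational(1, 2)) = Pow(Add(2437, 39753), Rational(1, 2)) = Pow(42190, Rational(1, 2))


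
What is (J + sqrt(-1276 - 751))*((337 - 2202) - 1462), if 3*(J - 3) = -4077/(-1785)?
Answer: -7445826/595 - 3327*I*sqrt(2027) ≈ -12514.0 - 1.4979e+5*I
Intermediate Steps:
J = 2238/595 (J = 3 + (-4077/(-1785))/3 = 3 + (-4077*(-1/1785))/3 = 3 + (1/3)*(1359/595) = 3 + 453/595 = 2238/595 ≈ 3.7613)
(J + sqrt(-1276 - 751))*((337 - 2202) - 1462) = (2238/595 + sqrt(-1276 - 751))*((337 - 2202) - 1462) = (2238/595 + sqrt(-2027))*(-1865 - 1462) = (2238/595 + I*sqrt(2027))*(-3327) = -7445826/595 - 3327*I*sqrt(2027)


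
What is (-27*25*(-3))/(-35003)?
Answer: -2025/35003 ≈ -0.057852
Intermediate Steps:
(-27*25*(-3))/(-35003) = -675*(-3)*(-1/35003) = 2025*(-1/35003) = -2025/35003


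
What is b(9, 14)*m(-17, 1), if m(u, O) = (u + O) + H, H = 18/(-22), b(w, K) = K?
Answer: -2590/11 ≈ -235.45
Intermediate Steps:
H = -9/11 (H = 18*(-1/22) = -9/11 ≈ -0.81818)
m(u, O) = -9/11 + O + u (m(u, O) = (u + O) - 9/11 = (O + u) - 9/11 = -9/11 + O + u)
b(9, 14)*m(-17, 1) = 14*(-9/11 + 1 - 17) = 14*(-185/11) = -2590/11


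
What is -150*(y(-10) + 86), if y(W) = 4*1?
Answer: -13500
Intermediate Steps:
y(W) = 4
-150*(y(-10) + 86) = -150*(4 + 86) = -150*90 = -13500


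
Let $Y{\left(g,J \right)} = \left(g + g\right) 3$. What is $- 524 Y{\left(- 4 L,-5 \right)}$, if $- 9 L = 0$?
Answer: $0$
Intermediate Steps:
$L = 0$ ($L = \left(- \frac{1}{9}\right) 0 = 0$)
$Y{\left(g,J \right)} = 6 g$ ($Y{\left(g,J \right)} = 2 g 3 = 6 g$)
$- 524 Y{\left(- 4 L,-5 \right)} = - 524 \cdot 6 \left(\left(-4\right) 0\right) = - 524 \cdot 6 \cdot 0 = \left(-524\right) 0 = 0$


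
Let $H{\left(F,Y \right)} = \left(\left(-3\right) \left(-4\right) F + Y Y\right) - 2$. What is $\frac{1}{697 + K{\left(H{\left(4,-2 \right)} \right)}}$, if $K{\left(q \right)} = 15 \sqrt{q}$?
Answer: $\frac{697}{474559} - \frac{75 \sqrt{2}}{474559} \approx 0.0012452$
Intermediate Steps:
$H{\left(F,Y \right)} = -2 + Y^{2} + 12 F$ ($H{\left(F,Y \right)} = \left(12 F + Y^{2}\right) - 2 = \left(Y^{2} + 12 F\right) - 2 = -2 + Y^{2} + 12 F$)
$\frac{1}{697 + K{\left(H{\left(4,-2 \right)} \right)}} = \frac{1}{697 + 15 \sqrt{-2 + \left(-2\right)^{2} + 12 \cdot 4}} = \frac{1}{697 + 15 \sqrt{-2 + 4 + 48}} = \frac{1}{697 + 15 \sqrt{50}} = \frac{1}{697 + 15 \cdot 5 \sqrt{2}} = \frac{1}{697 + 75 \sqrt{2}}$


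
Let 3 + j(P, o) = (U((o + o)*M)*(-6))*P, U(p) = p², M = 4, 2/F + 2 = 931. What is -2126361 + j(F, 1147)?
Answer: -2985779868/929 ≈ -3.2140e+6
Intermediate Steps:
F = 2/929 (F = 2/(-2 + 931) = 2/929 ≈ 0.0021529)
j(P, o) = -3 - 384*P*o² (j(P, o) = -3 + (((o + o)*4)²*(-6))*P = -3 + (((2*o)*4)²*(-6))*P = -3 + ((8*o)²*(-6))*P = -3 + ((64*o²)*(-6))*P = -3 + (-384*o²)*P = -3 - 384*P*o²)
-2126361 + j(F, 1147) = -2126361 + (-3 - 384*2/929*1147²) = -2126361 + (-3 - 384*2/929*1315609) = -2126361 + (-3 - 1010387712/929) = -2126361 - 1010390499/929 = -2985779868/929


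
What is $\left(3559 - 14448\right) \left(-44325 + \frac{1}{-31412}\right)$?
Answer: $\frac{15161156514989}{31412} \approx 4.8265 \cdot 10^{8}$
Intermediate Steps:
$\left(3559 - 14448\right) \left(-44325 + \frac{1}{-31412}\right) = - 10889 \left(-44325 - \frac{1}{31412}\right) = \left(-10889\right) \left(- \frac{1392336901}{31412}\right) = \frac{15161156514989}{31412}$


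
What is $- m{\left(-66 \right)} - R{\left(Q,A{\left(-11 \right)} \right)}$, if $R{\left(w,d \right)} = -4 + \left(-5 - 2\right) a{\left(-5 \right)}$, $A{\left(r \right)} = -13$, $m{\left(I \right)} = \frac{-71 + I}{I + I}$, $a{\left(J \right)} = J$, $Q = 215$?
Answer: $- \frac{4229}{132} \approx -32.038$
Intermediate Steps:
$m{\left(I \right)} = \frac{-71 + I}{2 I}$
$R{\left(w,d \right)} = 31$ ($R{\left(w,d \right)} = -4 + \left(-5 - 2\right) \left(-5\right) = -4 - -35 = -4 + 35 = 31$)
$- m{\left(-66 \right)} - R{\left(Q,A{\left(-11 \right)} \right)} = - \frac{-71 - 66}{2 \left(-66\right)} - 31 = - \frac{\left(-1\right) \left(-137\right)}{2 \cdot 66} - 31 = \left(-1\right) \frac{137}{132} - 31 = - \frac{137}{132} - 31 = - \frac{4229}{132}$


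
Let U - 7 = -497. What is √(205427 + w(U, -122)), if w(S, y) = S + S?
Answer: √204447 ≈ 452.16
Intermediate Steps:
U = -490 (U = 7 - 497 = -490)
w(S, y) = 2*S
√(205427 + w(U, -122)) = √(205427 + 2*(-490)) = √(205427 - 980) = √204447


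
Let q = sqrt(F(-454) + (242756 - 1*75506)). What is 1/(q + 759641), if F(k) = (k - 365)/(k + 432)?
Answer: 16712102/12695194195063 - sqrt(80967018)/12695194195063 ≈ 1.3157e-6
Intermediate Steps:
F(k) = (-365 + k)/(432 + k)
q = sqrt(80967018)/22 (q = sqrt((-365 - 454)/(432 - 454) + (242756 - 1*75506)) = sqrt(-819/(-22) + (242756 - 75506)) = sqrt(-1/22*(-819) + 167250) = sqrt(819/22 + 167250) = sqrt(3680319/22) = sqrt(80967018)/22 ≈ 409.01)
1/(q + 759641) = 1/(sqrt(80967018)/22 + 759641) = 1/(759641 + sqrt(80967018)/22)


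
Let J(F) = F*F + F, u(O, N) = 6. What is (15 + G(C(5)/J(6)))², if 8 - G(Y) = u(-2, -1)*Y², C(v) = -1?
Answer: 45711121/86436 ≈ 528.84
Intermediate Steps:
J(F) = F + F² (J(F) = F² + F = F + F²)
G(Y) = 8 - 6*Y²
(15 + G(C(5)/J(6)))² = (15 + (8 - 6*1/(36*(1 + 6)²)))² = (15 + (8 - 6*(-1/(6*7))²))² = (15 + (8 - 6*(-1/42)²))² = (15 + (8 - 6*1/1764))² = (15 + (8 - 1/294))² = (15 + 2351/294)² = (6761/294)² = 45711121/86436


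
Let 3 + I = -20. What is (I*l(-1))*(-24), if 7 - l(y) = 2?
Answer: 2760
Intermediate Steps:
I = -23 (I = -3 - 20 = -23)
l(y) = 5 (l(y) = 7 - 1*2 = 7 - 2 = 5)
(I*l(-1))*(-24) = -23*5*(-24) = -115*(-24) = 2760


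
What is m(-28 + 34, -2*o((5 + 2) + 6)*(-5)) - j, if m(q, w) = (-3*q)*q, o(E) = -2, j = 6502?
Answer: -6610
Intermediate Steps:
m(q, w) = -3*q**2
m(-28 + 34, -2*o((5 + 2) + 6)*(-5)) - j = -3*(-28 + 34)**2 - 1*6502 = -3*6**2 - 6502 = -3*36 - 6502 = -108 - 6502 = -6610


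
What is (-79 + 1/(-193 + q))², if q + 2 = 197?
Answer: 24649/4 ≈ 6162.3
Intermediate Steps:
q = 195 (q = -2 + 197 = 195)
(-79 + 1/(-193 + q))² = (-79 + 1/(-193 + 195))² = (-79 + 1/2)² = (-79 + ½)² = (-157/2)² = 24649/4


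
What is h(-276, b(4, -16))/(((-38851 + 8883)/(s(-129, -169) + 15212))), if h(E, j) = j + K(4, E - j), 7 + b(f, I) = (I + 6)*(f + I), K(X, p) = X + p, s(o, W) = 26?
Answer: 259046/1873 ≈ 138.31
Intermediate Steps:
b(f, I) = -7 + (6 + I)*(I + f) (b(f, I) = -7 + (I + 6)*(f + I) = -7 + (6 + I)*(I + f))
h(E, j) = 4 + E (h(E, j) = j + (4 + (E - j)) = j + (4 + E - j) = 4 + E)
h(-276, b(4, -16))/(((-38851 + 8883)/(s(-129, -169) + 15212))) = (4 - 276)/(((-38851 + 8883)/(26 + 15212))) = -272/((-29968/15238)) = -272/((-29968*1/15238)) = -272/(-14984/7619) = -272*(-7619/14984) = 259046/1873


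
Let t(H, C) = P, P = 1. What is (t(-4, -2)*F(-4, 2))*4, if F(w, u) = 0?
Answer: 0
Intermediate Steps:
t(H, C) = 1
(t(-4, -2)*F(-4, 2))*4 = (1*0)*4 = 0*4 = 0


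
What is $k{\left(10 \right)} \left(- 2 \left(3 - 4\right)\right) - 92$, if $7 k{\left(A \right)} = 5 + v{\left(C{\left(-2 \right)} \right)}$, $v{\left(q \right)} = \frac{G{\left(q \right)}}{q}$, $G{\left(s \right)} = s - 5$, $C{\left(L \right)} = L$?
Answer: $- \frac{627}{7} \approx -89.571$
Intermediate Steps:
$G{\left(s \right)} = -5 + s$ ($G{\left(s \right)} = s - 5 = -5 + s$)
$v{\left(q \right)} = \frac{-5 + q}{q}$
$k{\left(A \right)} = \frac{17}{14}$ ($k{\left(A \right)} = \frac{5 + \frac{-5 - 2}{-2}}{7} = \frac{5 - - \frac{7}{2}}{7} = \frac{5 + \frac{7}{2}}{7} = \frac{1}{7} \cdot \frac{17}{2} = \frac{17}{14}$)
$k{\left(10 \right)} \left(- 2 \left(3 - 4\right)\right) - 92 = \frac{17 \left(- 2 \left(3 - 4\right)\right)}{14} - 92 = \frac{17 \left(\left(-2\right) \left(-1\right)\right)}{14} - 92 = \frac{17}{14} \cdot 2 - 92 = \frac{17}{7} - 92 = - \frac{627}{7}$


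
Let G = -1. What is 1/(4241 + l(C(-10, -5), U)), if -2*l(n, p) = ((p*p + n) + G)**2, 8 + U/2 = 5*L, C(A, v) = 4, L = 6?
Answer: -2/3751239 ≈ -5.3316e-7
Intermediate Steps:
U = 44 (U = -16 + 2*(5*6) = -16 + 2*30 = -16 + 60 = 44)
l(n, p) = -(-1 + n + p**2)**2/2 (l(n, p) = -((p*p + n) - 1)**2/2 = -((p**2 + n) - 1)**2/2 = -((n + p**2) - 1)**2/2 = -(-1 + n + p**2)**2/2)
1/(4241 + l(C(-10, -5), U)) = 1/(4241 - (-1 + 4 + 44**2)**2/2) = 1/(4241 - (-1 + 4 + 1936)**2/2) = 1/(4241 - 1/2*1939**2) = 1/(4241 - 1/2*3759721) = 1/(4241 - 3759721/2) = 1/(-3751239/2) = -2/3751239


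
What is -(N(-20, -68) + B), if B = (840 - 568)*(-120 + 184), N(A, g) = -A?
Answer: -17428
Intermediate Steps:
B = 17408 (B = 272*64 = 17408)
-(N(-20, -68) + B) = -(-1*(-20) + 17408) = -(20 + 17408) = -1*17428 = -17428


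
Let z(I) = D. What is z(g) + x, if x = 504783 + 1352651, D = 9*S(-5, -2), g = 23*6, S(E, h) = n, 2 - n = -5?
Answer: 1857497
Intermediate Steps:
n = 7 (n = 2 - 1*(-5) = 2 + 5 = 7)
S(E, h) = 7
g = 138
D = 63 (D = 9*7 = 63)
z(I) = 63
x = 1857434
z(g) + x = 63 + 1857434 = 1857497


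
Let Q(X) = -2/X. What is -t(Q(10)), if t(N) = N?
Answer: 1/5 ≈ 0.20000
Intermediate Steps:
-t(Q(10)) = -(-2)/10 = -1*(-1/5) = 1/5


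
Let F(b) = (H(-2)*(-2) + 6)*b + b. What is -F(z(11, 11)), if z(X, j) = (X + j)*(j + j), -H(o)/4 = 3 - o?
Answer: -22748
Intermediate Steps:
H(o) = -12 + 4*o (H(o) = -4*(3 - o) = -12 + 4*o)
z(X, j) = 2*j*(X + j) (z(X, j) = (X + j)*(2*j) = 2*j*(X + j))
F(b) = 47*b (F(b) = ((-12 + 4*(-2))*(-2) + 6)*b + b = ((-12 - 8)*(-2) + 6)*b + b = (-20*(-2) + 6)*b + b = (40 + 6)*b + b = 46*b + b = 47*b)
-F(z(11, 11)) = -47*2*11*(11 + 11) = -47*2*11*22 = -47*484 = -1*22748 = -22748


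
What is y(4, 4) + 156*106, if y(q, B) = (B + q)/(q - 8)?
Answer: 16534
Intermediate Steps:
y(q, B) = (B + q)/(-8 + q)
y(4, 4) + 156*106 = (4 + 4)/(-8 + 4) + 156*106 = 8/(-4) + 16536 = -¼*8 + 16536 = -2 + 16536 = 16534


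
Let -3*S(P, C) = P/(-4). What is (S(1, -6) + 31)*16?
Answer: 1492/3 ≈ 497.33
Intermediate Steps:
S(P, C) = P/12 (S(P, C) = -P/(3*(-4)) = -P*(-1)/(3*4) = -(-1)*P/12 = P/12)
(S(1, -6) + 31)*16 = ((1/12)*1 + 31)*16 = (1/12 + 31)*16 = (373/12)*16 = 1492/3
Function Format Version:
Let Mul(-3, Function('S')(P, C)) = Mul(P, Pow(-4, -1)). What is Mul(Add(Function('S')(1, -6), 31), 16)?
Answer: Rational(1492, 3) ≈ 497.33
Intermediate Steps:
Function('S')(P, C) = Mul(Rational(1, 12), P) (Function('S')(P, C) = Mul(Rational(-1, 3), Mul(P, Pow(-4, -1))) = Mul(Rational(-1, 3), Mul(P, Rational(-1, 4))) = Mul(Rational(-1, 3), Mul(Rational(-1, 4), P)) = Mul(Rational(1, 12), P))
Mul(Add(Function('S')(1, -6), 31), 16) = Mul(Add(Mul(Rational(1, 12), 1), 31), 16) = Mul(Add(Rational(1, 12), 31), 16) = Mul(Rational(373, 12), 16) = Rational(1492, 3)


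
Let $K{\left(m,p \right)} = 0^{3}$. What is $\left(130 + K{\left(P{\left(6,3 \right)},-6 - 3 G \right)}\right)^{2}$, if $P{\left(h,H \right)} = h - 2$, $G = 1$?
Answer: $16900$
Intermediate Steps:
$P{\left(h,H \right)} = -2 + h$
$K{\left(m,p \right)} = 0$
$\left(130 + K{\left(P{\left(6,3 \right)},-6 - 3 G \right)}\right)^{2} = \left(130 + 0\right)^{2} = 130^{2} = 16900$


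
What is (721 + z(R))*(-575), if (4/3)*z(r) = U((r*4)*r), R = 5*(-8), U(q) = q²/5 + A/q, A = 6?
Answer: -1809005862607/512 ≈ -3.5332e+9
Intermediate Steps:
U(q) = 6/q + q²/5 (U(q) = q²/5 + 6/q = 6/q + q²/5)
R = -40
z(r) = 3*(30 + 64*r⁶)/(80*r²) (z(r) = 3*((30 + ((r*4)*r)³)/(5*(((r*4)*r))))/4 = 3*((30 + ((4*r)*r)³)/(5*(((4*r)*r))))/4 = 3*((30 + (4*r²)³)/(5*((4*r²))))/4 = 3*((1/(4*r²))*(30 + 64*r⁶)/5)/4 = 3*((30 + 64*r⁶)/(20*r²))/4 = 3*(30 + 64*r⁶)/(80*r²))
(721 + z(R))*(-575) = (721 + (3/40)*(15 + 32*(-40)⁶)/(-40)²)*(-575) = (721 + (3/40)*(1/1600)*(15 + 32*4096000000))*(-575) = (721 + (3/40)*(1/1600)*(15 + 131072000000))*(-575) = (721 + (3/40)*(1/1600)*131072000015)*(-575) = (721 + 78643200009/12800)*(-575) = (78652428809/12800)*(-575) = -1809005862607/512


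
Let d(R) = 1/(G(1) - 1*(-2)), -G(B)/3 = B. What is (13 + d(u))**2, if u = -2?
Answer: 144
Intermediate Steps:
G(B) = -3*B
d(R) = -1 (d(R) = 1/(-3*1 - 1*(-2)) = 1/(-3 + 2) = 1/(-1) = -1)
(13 + d(u))**2 = (13 - 1)**2 = 12**2 = 144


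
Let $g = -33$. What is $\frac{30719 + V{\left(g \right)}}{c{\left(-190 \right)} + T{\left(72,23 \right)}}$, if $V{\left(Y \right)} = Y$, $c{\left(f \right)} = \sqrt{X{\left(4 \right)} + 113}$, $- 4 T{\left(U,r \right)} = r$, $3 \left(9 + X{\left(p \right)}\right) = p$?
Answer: $\frac{8469336}{3469} + \frac{981952 \sqrt{237}}{3469} \approx 6799.2$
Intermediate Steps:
$X{\left(p \right)} = -9 + \frac{p}{3}$
$T{\left(U,r \right)} = - \frac{r}{4}$
$c{\left(f \right)} = \frac{2 \sqrt{237}}{3}$ ($c{\left(f \right)} = \sqrt{\left(-9 + \frac{1}{3} \cdot 4\right) + 113} = \sqrt{\left(-9 + \frac{4}{3}\right) + 113} = \sqrt{- \frac{23}{3} + 113} = \sqrt{\frac{316}{3}} = \frac{2 \sqrt{237}}{3}$)
$\frac{30719 + V{\left(g \right)}}{c{\left(-190 \right)} + T{\left(72,23 \right)}} = \frac{30719 - 33}{\frac{2 \sqrt{237}}{3} - \frac{23}{4}} = \frac{30686}{\frac{2 \sqrt{237}}{3} - \frac{23}{4}} = \frac{30686}{- \frac{23}{4} + \frac{2 \sqrt{237}}{3}}$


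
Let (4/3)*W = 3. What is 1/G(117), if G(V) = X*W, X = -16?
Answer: -1/36 ≈ -0.027778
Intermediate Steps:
W = 9/4 (W = (3/4)*3 = 9/4 ≈ 2.2500)
G(V) = -36 (G(V) = -16*9/4 = -36)
1/G(117) = 1/(-36) = -1/36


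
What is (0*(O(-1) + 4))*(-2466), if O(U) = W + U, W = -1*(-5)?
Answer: 0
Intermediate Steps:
W = 5
O(U) = 5 + U
(0*(O(-1) + 4))*(-2466) = (0*((5 - 1) + 4))*(-2466) = (0*(4 + 4))*(-2466) = (0*8)*(-2466) = 0*(-2466) = 0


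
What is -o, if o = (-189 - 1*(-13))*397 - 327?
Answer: 70199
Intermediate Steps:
o = -70199 (o = (-189 + 13)*397 - 327 = -176*397 - 327 = -69872 - 327 = -70199)
-o = -1*(-70199) = 70199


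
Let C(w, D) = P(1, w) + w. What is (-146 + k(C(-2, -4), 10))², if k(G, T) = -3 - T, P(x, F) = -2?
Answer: 25281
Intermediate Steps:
C(w, D) = -2 + w
(-146 + k(C(-2, -4), 10))² = (-146 + (-3 - 1*10))² = (-146 + (-3 - 10))² = (-146 - 13)² = (-159)² = 25281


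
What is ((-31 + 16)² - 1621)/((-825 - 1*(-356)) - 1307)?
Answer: 349/444 ≈ 0.78604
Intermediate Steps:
((-31 + 16)² - 1621)/((-825 - 1*(-356)) - 1307) = ((-15)² - 1621)/((-825 + 356) - 1307) = (225 - 1621)/(-469 - 1307) = -1396/(-1776) = -1396*(-1/1776) = 349/444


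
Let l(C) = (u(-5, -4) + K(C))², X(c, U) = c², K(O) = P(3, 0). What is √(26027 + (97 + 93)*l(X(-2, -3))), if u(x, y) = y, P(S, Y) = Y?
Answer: √29067 ≈ 170.49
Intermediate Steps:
K(O) = 0
l(C) = 16 (l(C) = (-4 + 0)² = (-4)² = 16)
√(26027 + (97 + 93)*l(X(-2, -3))) = √(26027 + (97 + 93)*16) = √(26027 + 190*16) = √(26027 + 3040) = √29067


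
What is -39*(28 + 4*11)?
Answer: -2808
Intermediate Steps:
-39*(28 + 4*11) = -39*(28 + 44) = -39*72 = -2808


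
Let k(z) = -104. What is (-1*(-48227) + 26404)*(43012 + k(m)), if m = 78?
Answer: 3202266948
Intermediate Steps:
(-1*(-48227) + 26404)*(43012 + k(m)) = (-1*(-48227) + 26404)*(43012 - 104) = (48227 + 26404)*42908 = 74631*42908 = 3202266948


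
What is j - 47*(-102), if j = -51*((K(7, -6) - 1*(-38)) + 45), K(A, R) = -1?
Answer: 612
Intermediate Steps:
j = -4182 (j = -51*((-1 - 1*(-38)) + 45) = -51*((-1 + 38) + 45) = -51*(37 + 45) = -51*82 = -4182)
j - 47*(-102) = -4182 - 47*(-102) = -4182 - 1*(-4794) = -4182 + 4794 = 612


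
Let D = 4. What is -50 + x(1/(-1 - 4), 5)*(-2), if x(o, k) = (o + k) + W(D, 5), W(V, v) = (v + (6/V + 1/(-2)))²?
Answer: -658/5 ≈ -131.60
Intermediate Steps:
W(V, v) = (-½ + v + 6/V)² (W(V, v) = (v + (6/V + 1*(-½)))² = (v + (6/V - ½))² = (v + (-½ + 6/V))² = (-½ + v + 6/V)²)
x(o, k) = 36 + k + o (x(o, k) = (o + k) + (¼)*(12 - 1*4 + 2*4*5)²/4² = (k + o) + (¼)*(1/16)*(12 - 4 + 40)² = (k + o) + (¼)*(1/16)*48² = (k + o) + (¼)*(1/16)*2304 = (k + o) + 36 = 36 + k + o)
-50 + x(1/(-1 - 4), 5)*(-2) = -50 + (36 + 5 + 1/(-1 - 4))*(-2) = -50 + (36 + 5 + 1/(-5))*(-2) = -50 + (36 + 5 - ⅕)*(-2) = -50 + (204/5)*(-2) = -50 - 408/5 = -658/5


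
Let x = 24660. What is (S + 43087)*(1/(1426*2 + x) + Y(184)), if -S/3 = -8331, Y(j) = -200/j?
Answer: -254477490/3439 ≈ -73998.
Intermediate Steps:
S = 24993 (S = -3*(-8331) = 24993)
(S + 43087)*(1/(1426*2 + x) + Y(184)) = (24993 + 43087)*(1/(1426*2 + 24660) - 200/184) = 68080*(1/(2852 + 24660) - 200*1/184) = 68080*(1/27512 - 25/23) = 68080*(-687777/632776) = -254477490/3439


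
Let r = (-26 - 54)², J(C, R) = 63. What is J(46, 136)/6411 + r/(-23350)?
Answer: -263729/997979 ≈ -0.26426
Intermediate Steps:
r = 6400 (r = (-80)² = 6400)
J(46, 136)/6411 + r/(-23350) = 63/6411 + 6400/(-23350) = 63*(1/6411) + 6400*(-1/23350) = 21/2137 - 128/467 = -263729/997979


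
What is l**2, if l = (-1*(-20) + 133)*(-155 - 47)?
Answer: 955180836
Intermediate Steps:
l = -30906 (l = (20 + 133)*(-202) = 153*(-202) = -30906)
l**2 = (-30906)**2 = 955180836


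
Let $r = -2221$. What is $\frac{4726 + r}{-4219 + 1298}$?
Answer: $- \frac{2505}{2921} \approx -0.85758$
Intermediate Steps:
$\frac{4726 + r}{-4219 + 1298} = \frac{4726 - 2221}{-4219 + 1298} = \frac{2505}{-2921} = 2505 \left(- \frac{1}{2921}\right) = - \frac{2505}{2921}$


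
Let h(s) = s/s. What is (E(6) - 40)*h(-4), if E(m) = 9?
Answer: -31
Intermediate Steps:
h(s) = 1
(E(6) - 40)*h(-4) = (9 - 40)*1 = -31*1 = -31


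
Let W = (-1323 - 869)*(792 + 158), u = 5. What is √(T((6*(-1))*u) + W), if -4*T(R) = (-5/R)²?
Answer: I*√299865601/12 ≈ 1443.1*I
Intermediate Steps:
W = -2082400 (W = -2192*950 = -2082400)
T(R) = -25/(4*R²) (T(R) = -25/R²/4 = -25/(4*R²))
√(T((6*(-1))*u) + W) = √(-25/(4*((6*(-1))*5)²) - 2082400) = √(-25/(4*(-6*5)²) - 2082400) = √(-25/4/(-30)² - 2082400) = √(-25/4*1/900 - 2082400) = √(-1/144 - 2082400) = √(-299865601/144) = I*√299865601/12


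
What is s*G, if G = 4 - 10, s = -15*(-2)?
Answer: -180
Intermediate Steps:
s = 30
G = -6
s*G = 30*(-6) = -180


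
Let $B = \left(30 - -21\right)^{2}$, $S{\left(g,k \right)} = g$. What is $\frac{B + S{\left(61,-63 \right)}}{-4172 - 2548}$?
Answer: $- \frac{1331}{3360} \approx -0.39613$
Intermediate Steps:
$B = 2601$ ($B = \left(30 + 21\right)^{2} = 51^{2} = 2601$)
$\frac{B + S{\left(61,-63 \right)}}{-4172 - 2548} = \frac{2601 + 61}{-4172 - 2548} = \frac{2662}{-6720} = 2662 \left(- \frac{1}{6720}\right) = - \frac{1331}{3360}$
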